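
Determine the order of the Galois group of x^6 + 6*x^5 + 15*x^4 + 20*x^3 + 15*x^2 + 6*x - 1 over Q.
12

The degree of the splitting field over Q equals the order of the Galois group, so first determine the group. The polynomial f is an irreducible sextic over Q, so G = Gal(f/Q) is one of the 16 transitive subgroups 6T1, ..., 6T16 of S_6. The discriminant of f is 1492992, which is not a perfect square, so G is not contained in A_6. The transitive groups of degree 6 not contained in A_6 are: C_6 (6T1, order 6), S_3 (6T2, order 6), D_6 (6T3, order 12), C_3 x S_3 (6T5, order 18), A_4 x C_2 (6T6, order 24), S_4 (6T8, order 24), S_3 x S_3 (6T9, order 36), S_4 x C_2 (6T11, order 48), (S_3 x S_3) : C_2 (6T13, order 72), PGL(2,5) (6T14, order 120), S_6 (6T16, order 720). By Dedekind's theorem, for a prime p not dividing disc(f) the degrees of the irreducible factors of f mod p form the cycle type of an element of G. Factoring f modulo the 79 such primes p <= 419 (skipping 2, 3, which divide the discriminant), each new pattern first appears at: mod 5: f = (x^2 + x + 2)(x^2 + 2x + 3)(x^2 + 3x + 4), pattern 2+2+2; mod 7: f = (x^3 + 3x^2 + 3x + 4)(x^3 + 3x^2 + 3x + 5), pattern 3+3; mod 13: f = (x^6 + 6x^5 + 2x^4 + 7x^3 + 2x^2 + 6x + 12), pattern 6; mod 17: f = (x + 6)(x + 13)(x^2 + 7x + 14)(x^2 + 14x + 4), pattern 2+2+1+1; mod 31: f = (x + 3)(x + 11)(x + 13)(x + 20)(x + 22)(x + 30), pattern 1+1+1+1+1+1. No other pattern occurs in this range, so the set of observed cycle types is {2+2+2, 3+3, 6, 2+2+1+1, 1+1+1+1+1+1}. The candidates containing elements of all these cycle types are D_6 (6T3) of order 12, A_4 x C_2 (6T6) of order 24, S_3 x S_3 (6T9) of order 36, S_4 x C_2 (6T11) of order 48, (S_3 x S_3) : C_2 (6T13) of order 72, PGL(2,5) (6T14) of order 120, S_6 (6T16) of order 720; the others are excluded. The observed types are precisely the cycle types that occur in D_6 (6T3). Each of the other remaining candidates has further cycle types, and by the Chebotarev density theorem the matching factorization patterns would occur for a proportion of primes equal to their share of the group: A_4 x C_2 (6T6) additionally contains elements of type 2+1+1+1+1 (3 of its 24 elements, about 12% of primes); S_3 x S_3 (6T9) additionally contains elements of type 3+1+1+1 (4 of its 36 elements, about 11% of primes); S_4 x C_2 (6T11) additionally contains elements of type 4+2, 4+1+1, 2+1+1+1+1 (15 of its 48 elements, about 31% of primes); (S_3 x S_3) : C_2 (6T13) additionally contains elements of type 4+2, 3+2+1, 3+1+1+1, 2+1+1+1+1 (40 of its 72 elements, about 56% of primes); PGL(2,5) (6T14) additionally contains elements of type 5+1, 4+1+1 (54 of its 120 elements, about 45% of primes); S_6 (6T16) additionally contains elements of type 5+1, 4+2, 4+1+1, 3+2+1, 3+1+1+1, 2+1+1+1+1 (499 of its 720 elements, about 69% of primes). None of the 79 primes tested shows any such pattern (for each of these groups the chance of that is below 10^-4), which rules them out. Hence G = D_6 (6T3), of order 12. The Galois group D_6 (6T3) has order 12, so the splitting field has degree 12 over Q.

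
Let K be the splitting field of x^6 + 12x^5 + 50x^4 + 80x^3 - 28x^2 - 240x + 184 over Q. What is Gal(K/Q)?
The polynomial f is an irreducible sextic over Q, so G = Gal(f/Q) is one of the 16 transitive subgroups 6T1, ..., 6T16 of S_6. The discriminant of f is -4835865578700800, which is not a perfect square, so G is not contained in A_6. The transitive groups of degree 6 not contained in A_6 are: C_6 (6T1, order 6), S_3 (6T2, order 6), D_6 (6T3, order 12), C_3 x S_3 (6T5, order 18), A_4 x C_2 (6T6, order 24), S_4 (6T8, order 24), S_3 x S_3 (6T9, order 36), S_4 x C_2 (6T11, order 48), (S_3 x S_3) : C_2 (6T13, order 72), PGL(2,5) (6T14, order 120), S_6 (6T16, order 720). By Dedekind's theorem, for a prime p not dividing disc(f) the degrees of the irreducible factors of f mod p form the cycle type of an element of G. Factoring f modulo the 17 such primes p <= 71 (skipping 2, 5, 7, which divide the discriminant), each new pattern first appears at: mod 3: f = (x^3 + x^2 + x + 2)(x^3 + 2x^2 + 2x + 2), pattern 3+3; mod 13: f = (x^6 + 12x^5 + 11x^4 + 2x^3 + 11x^2 + 7x + 2), pattern 6; mod 19: f = (x^2 + 4x + 2)(x^4 + 8x^3 + 16x^2 + 16), pattern 4+2; mod 23: f = (x)(x + 4)(x^4 + 8x^3 + 18x^2 + 8x + 9), pattern 4+1+1; mod 53: f = (x^2 + 2x + 35)(x^2 + 4x + 34)(x^2 + 6x + 43), pattern 2+2+2; mod 59: f = (x + 5)(x + 58)(x^2 + 18x + 41)(x^2 + 49x + 44), pattern 2+2+1+1; mod 71: f = (x + 1)(x + 3)(x + 33)(x + 42)(x^2 + 4x + 33), pattern 2+1+1+1+1. No other pattern occurs in this range, so the set of observed cycle types is {3+3, 6, 4+2, 4+1+1, 2+2+2, 2+2+1+1, 2+1+1+1+1}. The candidates containing elements of all these cycle types are S_4 x C_2 (6T11) of order 48, S_6 (6T16) of order 720; the others are excluded. The observed types are precisely the cycle types that occur in S_4 x C_2 (6T11) (apart from the identity). Each of the other remaining candidates has further cycle types, and by the Chebotarev density theorem the matching factorization patterns would occur for a proportion of primes equal to their share of the group: S_6 (6T16) additionally contains elements of type 5+1, 3+2+1, 3+1+1+1 (304 of its 720 elements, about 42% of primes). None of the 17 primes tested shows any such pattern (for each of these groups the chance of that is below 10^-4), which rules them out. Hence G = S_4 x C_2 (6T11), of order 48.

S_4 x C_2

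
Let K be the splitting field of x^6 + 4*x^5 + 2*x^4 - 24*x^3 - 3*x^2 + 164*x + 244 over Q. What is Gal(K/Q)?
(S_3 x S_3) : C_2, the group 6T13 of order 72

The polynomial f is an irreducible sextic over Q, so G = Gal(f/Q) is one of the 16 transitive subgroups 6T1, ..., 6T16 of S_6. The discriminant of f is -3767550835949568, which is not a perfect square, so G is not contained in A_6. The transitive groups of degree 6 not contained in A_6 are: C_6 (6T1, order 6), S_3 (6T2, order 6), D_6 (6T3, order 12), C_3 x S_3 (6T5, order 18), A_4 x C_2 (6T6, order 24), S_4 (6T8, order 24), S_3 x S_3 (6T9, order 36), S_4 x C_2 (6T11, order 48), (S_3 x S_3) : C_2 (6T13, order 72), PGL(2,5) (6T14, order 120), S_6 (6T16, order 720). By Dedekind's theorem, for a prime p not dividing disc(f) the degrees of the irreducible factors of f mod p form the cycle type of an element of G. Factoring f modulo the 27 such primes p <= 113 (skipping 2, 3, 41, which divide the discriminant), each new pattern first appears at: mod 5: f = (x + 1)(x^2 + x + 1)(x^3 + 2x^2 + x + 4), pattern 3+2+1; mod 7: f = (x^2 + 6x + 6)(x^4 + 5x^3 + x^2 + 3x + 1), pattern 4+2; mod 17: f = (x^3 + 2x^2 + 6x + 4)(x^3 + 2x^2 + 9x + 10), pattern 3+3; mod 19: f = (x^2 + 2x + 6)(x^2 + 8x + 8)(x^2 + 13x + 13), pattern 2+2+2; mod 31: f = (x^6 + 4x^5 + 2x^4 + 7x^3 + 28x^2 + 9x + 27), pattern 6; mod 37: f = (x + 34)(x + 35)(x^2 + 4x + 6)(x^2 + 5x + 15), pattern 2+2+1+1; mod 61: f = (x)(x + 28)(x + 35)(x^3 + 2x^2 + 55x + 41), pattern 3+1+1+1; mod 113: f = (x + 42)(x + 82)(x + 83)(x + 103)(x^2 + 33x + 28), pattern 2+1+1+1+1. No other pattern occurs in this range, so the set of observed cycle types is {3+2+1, 4+2, 3+3, 2+2+2, 6, 2+2+1+1, 3+1+1+1, 2+1+1+1+1}. The candidates containing elements of all these cycle types are (S_3 x S_3) : C_2 (6T13) of order 72, S_6 (6T16) of order 720; the others are excluded. The observed types are precisely the cycle types that occur in (S_3 x S_3) : C_2 (6T13) (apart from the identity). Each of the other remaining candidates has further cycle types, and by the Chebotarev density theorem the matching factorization patterns would occur for a proportion of primes equal to their share of the group: S_6 (6T16) additionally contains elements of type 5+1, 4+1+1 (234 of its 720 elements, about 32% of primes). None of the 27 primes tested shows any such pattern (for each of these groups the chance of that is below 10^-4), which rules them out. Hence G = (S_3 x S_3) : C_2 (6T13), of order 72.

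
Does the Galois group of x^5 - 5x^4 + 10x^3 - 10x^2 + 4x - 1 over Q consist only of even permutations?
The polynomial is irreducible of degree 5 over Q. Its discriminant is 2869, which is not a perfect square. A Galois group lies in the alternating group exactly when the discriminant is a square in Q, so the Galois group (S_5) is not contained in A_5.

No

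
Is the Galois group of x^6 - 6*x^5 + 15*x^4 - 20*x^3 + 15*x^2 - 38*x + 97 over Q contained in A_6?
The polynomial is irreducible of degree 6 over Q. Its discriminant is -46741055340544, which is not a perfect square. A Galois group lies in the alternating group exactly when the discriminant is a square in Q, so the Galois group (S_6) is not contained in A_6.

No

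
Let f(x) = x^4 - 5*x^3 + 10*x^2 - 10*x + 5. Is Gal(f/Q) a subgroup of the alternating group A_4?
No

The polynomial is irreducible of degree 4 over Q. Its discriminant is 125, which is not a perfect square. A Galois group lies in the alternating group exactly when the discriminant is a square in Q, so the Galois group (C_4) is not contained in A_4.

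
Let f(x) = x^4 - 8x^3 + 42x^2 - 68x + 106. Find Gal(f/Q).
The polynomial is an irreducible quartic over Q and its discriminant is 228614400 = 15120^2, a perfect square, so the Galois group is contained in A_4. The resolvent cubic y^3 - 42*y^2 + 120*y + 6400 splits completely over Q, which gives the Klein four-group V_4.

V_4, the Klein four-group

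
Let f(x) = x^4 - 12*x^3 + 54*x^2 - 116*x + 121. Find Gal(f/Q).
S_4 (also written S4)

The polynomial is an irreducible quartic over Q and its discriminant is 937984, which is not a perfect square, so the Galois group is not contained in A_4. The resolvent cubic y^3 - 54*y^2 + 908*y - 4744 is irreducible over Q. An irreducible resolvent with non-square discriminant gives S_4.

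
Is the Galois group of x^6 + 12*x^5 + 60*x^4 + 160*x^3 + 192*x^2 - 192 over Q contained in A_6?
The polynomial is irreducible of degree 6 over Q. Its discriminant is 450868486864896 = 21233664^2, a perfect square. A Galois group lies in the alternating group exactly when the discriminant is a square in Q, so the Galois group (A_4) is contained in A_6.

Yes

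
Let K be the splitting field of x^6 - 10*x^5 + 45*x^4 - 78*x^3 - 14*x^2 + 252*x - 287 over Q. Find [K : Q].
The degree of the splitting field over Q equals the order of the Galois group, so first determine the group. The polynomial f is an irreducible sextic over Q, so G = Gal(f/Q) is one of the 16 transitive subgroups 6T1, ..., 6T16 of S_6. The discriminant of f is 5729525925351424 = 75693632^2, a perfect square, so G is contained in A_6. The transitive groups of degree 6 contained in A_6 are: A_4 (6T4, order 12), S_4 (6T7, order 24), (C_3 x C_3) : C_4 (6T10, order 36), PSL(2,5) (6T12, order 60), A_6 (6T15, order 360). By Dedekind's theorem, for a prime p not dividing disc(f) the degrees of the irreducible factors of f mod p form the cycle type of an element of G. Factoring f modulo the 33 such primes p <= 149 (skipping 2, 7, which divide the discriminant), each new pattern first appears at: mod 3: f = (x^3 + 2x + 1)(x^3 + 2x^2 + x + 1), pattern 3+3; mod 13: f = (x + 7)(x + 12)(x^2 + 2x + 6)(x^2 + 8x + 9), pattern 2+2+1+1. No other pattern occurs in this range, so the set of observed cycle types is {3+3, 2+2+1+1}. The candidates containing elements of all these cycle types are A_4 (6T4) of order 12, S_4 (6T7) of order 24, (C_3 x C_3) : C_4 (6T10) of order 36, PSL(2,5) (6T12) of order 60, A_6 (6T15) of order 360; the others are excluded. The observed types are precisely the cycle types that occur in A_4 (6T4) (apart from the identity). Each of the other remaining candidates has further cycle types, and by the Chebotarev density theorem the matching factorization patterns would occur for a proportion of primes equal to their share of the group: S_4 (6T7) additionally contains elements of type 4+2 (6 of its 24 elements, about 25% of primes); (C_3 x C_3) : C_4 (6T10) additionally contains elements of type 4+2, 3+1+1+1 (22 of its 36 elements, about 61% of primes); PSL(2,5) (6T12) additionally contains elements of type 5+1 (24 of its 60 elements, about 40% of primes); A_6 (6T15) additionally contains elements of type 5+1, 4+2, 3+1+1+1 (274 of its 360 elements, about 76% of primes). None of the 33 primes tested shows any such pattern (for each of these groups the chance of that is below 10^-4), which rules them out. Hence G = A_4 (6T4), of order 12. The Galois group A_4 (6T4) has order 12, so the splitting field has degree 12 over Q.

12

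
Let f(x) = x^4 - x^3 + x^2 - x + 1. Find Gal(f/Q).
4T1: C_4

The polynomial is an irreducible quartic over Q and its discriminant is 125, which is not a perfect square, so the Galois group is not contained in A_4. The resolvent cubic y^3 - y^2 - 3*y + 2 has exactly one rational root, so the Galois group is C_4 or D_4. The quartic becomes reducible over Q(sqrt(disc)), so the group is C_4.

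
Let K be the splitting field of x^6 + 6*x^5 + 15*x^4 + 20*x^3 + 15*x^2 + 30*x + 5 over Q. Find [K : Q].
360

The degree of the splitting field over Q equals the order of the Galois group, so first determine the group. The polynomial f is an irreducible sextic over Q, so G = Gal(f/Q) is one of the 16 transitive subgroups 6T1, ..., 6T16 of S_6. The discriminant of f is 746496000000 = 864000^2, a perfect square, so G is contained in A_6. The transitive groups of degree 6 contained in A_6 are: A_4 (6T4, order 12), S_4 (6T7, order 24), (C_3 x C_3) : C_4 (6T10, order 36), PSL(2,5) (6T12, order 60), A_6 (6T15, order 360). By Dedekind's theorem, for a prime p not dividing disc(f) the degrees of the irreducible factors of f mod p form the cycle type of an element of G. Factoring f modulo the 6 such primes p <= 23 (skipping 2, 3, 5, which divide the discriminant), each new pattern first appears at: mod 7: f = (x + 4)(x^5 + 2x^4 + 6x^2 + 5x + 3), pattern 5+1; mod 23: f = (x + 8)(x + 13)(x + 22)(x^3 + 9x^2 + 5x + 13), pattern 3+1+1+1. No other pattern occurs in this range, so the set of observed cycle types is {5+1, 3+1+1+1}. Among the candidates above, the only group containing elements of all these cycle types is A_6 (6T15) — each of A_4 (6T4), S_4 (6T7), (C_3 x C_3) : C_4 (6T10), PSL(2,5) (6T12) lacks at least one of them. Hence G = A_6 (6T15), of order 360. The Galois group A_6 (6T15) has order 360, so the splitting field has degree 360 over Q.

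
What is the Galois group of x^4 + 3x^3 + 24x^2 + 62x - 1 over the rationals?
The polynomial is an irreducible quartic over Q and its discriminant is -318579043, which is not a perfect square, so the Galois group is not contained in A_4. The resolvent cubic y^3 - 24*y^2 + 190*y - 3931 is irreducible over Q. An irreducible resolvent with non-square discriminant gives S_4.

4T5: S_4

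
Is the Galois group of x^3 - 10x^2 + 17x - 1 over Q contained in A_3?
Yes

The polynomial is irreducible of degree 3 over Q. Its discriminant is 8281 = 91^2, a perfect square. A Galois group lies in the alternating group exactly when the discriminant is a square in Q, so the Galois group (C_3) is contained in A_3.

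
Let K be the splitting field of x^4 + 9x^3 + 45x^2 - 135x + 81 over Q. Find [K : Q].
24

The degree of the splitting field over Q equals the order of the Galois group, so first determine the group. The polynomial is an irreducible quartic over Q and its discriminant is 121699989, which is not a perfect square, so the Galois group is not contained in A_4. The resolvent cubic y^3 - 45*y^2 - 1539*y - 10206 is irreducible over Q. An irreducible resolvent with non-square discriminant gives S_4. The Galois group S_4 (4T5) has order 24, so the splitting field has degree 24 over Q.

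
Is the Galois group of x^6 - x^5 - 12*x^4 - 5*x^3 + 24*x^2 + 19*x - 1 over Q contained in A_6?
No

The polynomial is irreducible of degree 6 over Q. Its discriminant is 324179200, which is not a perfect square. A Galois group lies in the alternating group exactly when the discriminant is a square in Q, so the Galois group (S_3) is not contained in A_6.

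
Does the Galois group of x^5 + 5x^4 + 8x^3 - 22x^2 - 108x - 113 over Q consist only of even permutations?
The polynomial is irreducible of degree 5 over Q. Its discriminant is 2019549349, which is not a perfect square. A Galois group lies in the alternating group exactly when the discriminant is a square in Q, so the Galois group (S_5) is not contained in A_5.

No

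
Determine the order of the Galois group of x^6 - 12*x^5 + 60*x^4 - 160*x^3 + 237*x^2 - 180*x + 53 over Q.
The degree of the splitting field over Q equals the order of the Galois group, so first determine the group. The polynomial f is an irreducible sextic over Q, so G = Gal(f/Q) is one of the 16 transitive subgroups 6T1, ..., 6T16 of S_6. The discriminant of f is -419904, which is not a perfect square, so G is not contained in A_6. The transitive groups of degree 6 not contained in A_6 are: C_6 (6T1, order 6), S_3 (6T2, order 6), D_6 (6T3, order 12), C_3 x S_3 (6T5, order 18), A_4 x C_2 (6T6, order 24), S_4 (6T8, order 24), S_3 x S_3 (6T9, order 36), S_4 x C_2 (6T11, order 48), (S_3 x S_3) : C_2 (6T13, order 72), PGL(2,5) (6T14, order 120), S_6 (6T16, order 720). By Dedekind's theorem, for a prime p not dividing disc(f) the degrees of the irreducible factors of f mod p form the cycle type of an element of G. Factoring f modulo the 33 such primes p <= 149 (skipping 2, 3, which divide the discriminant), each new pattern first appears at: mod 5: f = (x^3 + x^2 + x + 4)(x^3 + 2x^2 + 2x + 2), pattern 3+3; mod 7: f = (x^6 + 2x^5 + 4x^4 + x^3 + 6x^2 + 2x + 4), pattern 6; mod 17: f = (x + 6)(x + 7)(x^2 + 13x + 7)(x^2 + 13x + 14), pattern 2+2+1+1; mod 19: f = (x + 1)(x + 6)(x + 9)(x + 14)(x^2 + 15x + 1), pattern 2+1+1+1+1; mod 71: f = (x^2 + 67x + 20)(x^2 + 67x + 29)(x^2 + 67x + 34), pattern 2+2+2. No other pattern occurs in this range, so the set of observed cycle types is {3+3, 6, 2+2+1+1, 2+1+1+1+1, 2+2+2}. The candidates containing elements of all these cycle types are A_4 x C_2 (6T6) of order 24, S_4 x C_2 (6T11) of order 48, (S_3 x S_3) : C_2 (6T13) of order 72, S_6 (6T16) of order 720; the others are excluded. The observed types are precisely the cycle types that occur in A_4 x C_2 (6T6) (apart from the identity). Each of the other remaining candidates has further cycle types, and by the Chebotarev density theorem the matching factorization patterns would occur for a proportion of primes equal to their share of the group: S_4 x C_2 (6T11) additionally contains elements of type 4+2, 4+1+1 (12 of its 48 elements, about 25% of primes); (S_3 x S_3) : C_2 (6T13) additionally contains elements of type 4+2, 3+2+1, 3+1+1+1 (34 of its 72 elements, about 47% of primes); S_6 (6T16) additionally contains elements of type 5+1, 4+2, 4+1+1, 3+2+1, 3+1+1+1 (484 of its 720 elements, about 67% of primes). None of the 33 primes tested shows any such pattern (for each of these groups the chance of that is below 10^-4), which rules them out. Hence G = A_4 x C_2 (6T6), of order 24. The Galois group A_4 x C_2 (6T6) has order 24, so the splitting field has degree 24 over Q.

24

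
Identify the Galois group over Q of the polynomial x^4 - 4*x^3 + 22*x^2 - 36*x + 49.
C_4, the cyclic group of order 4

The polynomial is an irreducible quartic over Q and its discriminant is 8388608, which is not a perfect square, so the Galois group is not contained in A_4. The resolvent cubic y^3 - 22*y^2 - 52*y + 2232 has exactly one rational root, so the Galois group is C_4 or D_4. The quartic becomes reducible over Q(sqrt(disc)), so the group is C_4.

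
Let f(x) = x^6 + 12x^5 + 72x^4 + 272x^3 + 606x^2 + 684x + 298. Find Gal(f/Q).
S_3 x S_3 (order 36)

The polynomial f is an irreducible sextic over Q, so G = Gal(f/Q) is one of the 16 transitive subgroups 6T1, ..., 6T16 of S_6. The discriminant of f is 264479053824, which is not a perfect square, so G is not contained in A_6. The transitive groups of degree 6 not contained in A_6 are: C_6 (6T1, order 6), S_3 (6T2, order 6), D_6 (6T3, order 12), C_3 x S_3 (6T5, order 18), A_4 x C_2 (6T6, order 24), S_4 (6T8, order 24), S_3 x S_3 (6T9, order 36), S_4 x C_2 (6T11, order 48), (S_3 x S_3) : C_2 (6T13, order 72), PGL(2,5) (6T14, order 120), S_6 (6T16, order 720). By Dedekind's theorem, for a prime p not dividing disc(f) the degrees of the irreducible factors of f mod p form the cycle type of an element of G. Factoring f modulo the 14 such primes p <= 53 (skipping 2, 3, which divide the discriminant), each new pattern first appears at: mod 5: f = (x + 2)(x + 4)(x^2 + 2x + 3)(x^2 + 4x + 2), pattern 2+2+1+1; mod 7: f = (x^6 + 5x^5 + 2x^4 + 6x^3 + 4x^2 + 5x + 4), pattern 6; mod 19: f = (x + 13)(x + 14)(x + 17)(x^3 + 6x^2 + 3x + 2), pattern 3+1+1+1; mod 31: f = (x^2 + 9x + 4)(x^2 + 15x + 12)(x^2 + 19x + 23), pattern 2+2+2; mod 43: f = (x^3 + 6x^2 + 39x + 5)(x^3 + 6x^2 + 40x + 8), pattern 3+3. No other pattern occurs in this range, so the set of observed cycle types is {2+2+1+1, 6, 3+1+1+1, 2+2+2, 3+3}. The candidates containing elements of all these cycle types are S_3 x S_3 (6T9) of order 36, (S_3 x S_3) : C_2 (6T13) of order 72, S_6 (6T16) of order 720; the others are excluded. The observed types are precisely the cycle types that occur in S_3 x S_3 (6T9) (apart from the identity). Each of the other remaining candidates has further cycle types, and by the Chebotarev density theorem the matching factorization patterns would occur for a proportion of primes equal to their share of the group: (S_3 x S_3) : C_2 (6T13) additionally contains elements of type 4+2, 3+2+1, 2+1+1+1+1 (36 of its 72 elements, about 50% of primes); S_6 (6T16) additionally contains elements of type 5+1, 4+2, 4+1+1, 3+2+1, 2+1+1+1+1 (459 of its 720 elements, about 64% of primes). None of the 14 primes tested shows any such pattern (for each of these groups the chance of that is below 10^-4), which rules them out. Hence G = S_3 x S_3 (6T9), of order 36.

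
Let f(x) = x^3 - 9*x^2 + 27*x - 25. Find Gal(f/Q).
The polynomial is an irreducible cubic over Q and its discriminant is -108, which is not a perfect square. For an irreducible cubic, a non-square discriminant gives Galois group S_3.

S_3 (also written S3)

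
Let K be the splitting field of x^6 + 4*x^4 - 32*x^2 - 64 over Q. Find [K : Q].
12

The degree of the splitting field over Q equals the order of the Galois group, so first determine the group. The polynomial f is an irreducible sextic over Q, so G = Gal(f/Q) is one of the 16 transitive subgroups 6T1, ..., 6T16 of S_6. The discriminant of f is 164995463643136 = 12845056^2, a perfect square, so G is contained in A_6. The transitive groups of degree 6 contained in A_6 are: A_4 (6T4, order 12), S_4 (6T7, order 24), (C_3 x C_3) : C_4 (6T10, order 36), PSL(2,5) (6T12, order 60), A_6 (6T15, order 360). By Dedekind's theorem, for a prime p not dividing disc(f) the degrees of the irreducible factors of f mod p form the cycle type of an element of G. Factoring f modulo the 33 such primes p <= 149 (skipping 2, 7, which divide the discriminant), each new pattern first appears at: mod 3: f = (x^3 + 2x + 1)(x^3 + 2x + 2), pattern 3+3; mod 13: f = (x + 1)(x + 12)(x^2 + 7)(x^2 + 11), pattern 2+2+1+1. No other pattern occurs in this range, so the set of observed cycle types is {3+3, 2+2+1+1}. The candidates containing elements of all these cycle types are A_4 (6T4) of order 12, S_4 (6T7) of order 24, (C_3 x C_3) : C_4 (6T10) of order 36, PSL(2,5) (6T12) of order 60, A_6 (6T15) of order 360; the others are excluded. The observed types are precisely the cycle types that occur in A_4 (6T4) (apart from the identity). Each of the other remaining candidates has further cycle types, and by the Chebotarev density theorem the matching factorization patterns would occur for a proportion of primes equal to their share of the group: S_4 (6T7) additionally contains elements of type 4+2 (6 of its 24 elements, about 25% of primes); (C_3 x C_3) : C_4 (6T10) additionally contains elements of type 4+2, 3+1+1+1 (22 of its 36 elements, about 61% of primes); PSL(2,5) (6T12) additionally contains elements of type 5+1 (24 of its 60 elements, about 40% of primes); A_6 (6T15) additionally contains elements of type 5+1, 4+2, 3+1+1+1 (274 of its 360 elements, about 76% of primes). None of the 33 primes tested shows any such pattern (for each of these groups the chance of that is below 10^-4), which rules them out. Hence G = A_4 (6T4), of order 12. The Galois group A_4 (6T4) has order 12, so the splitting field has degree 12 over Q.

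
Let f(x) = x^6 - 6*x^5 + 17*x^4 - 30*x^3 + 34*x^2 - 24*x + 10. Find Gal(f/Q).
(S_3 x S_3) : C_2

The polynomial f is an irreducible sextic over Q, so G = Gal(f/Q) is one of the 16 transitive subgroups 6T1, ..., 6T16 of S_6. The discriminant of f is -187648, which is not a perfect square, so G is not contained in A_6. The transitive groups of degree 6 not contained in A_6 are: C_6 (6T1, order 6), S_3 (6T2, order 6), D_6 (6T3, order 12), C_3 x S_3 (6T5, order 18), A_4 x C_2 (6T6, order 24), S_4 (6T8, order 24), S_3 x S_3 (6T9, order 36), S_4 x C_2 (6T11, order 48), (S_3 x S_3) : C_2 (6T13, order 72), PGL(2,5) (6T14, order 120), S_6 (6T16, order 720). By Dedekind's theorem, for a prime p not dividing disc(f) the degrees of the irreducible factors of f mod p form the cycle type of an element of G. Factoring f modulo the 29 such primes p <= 113 (skipping 2, which divides the discriminant), each new pattern first appears at: mod 3: f = (x^6 + 2x^4 + x^2 + 1), pattern 6; mod 5: f = (x)(x^2 + 2x + 4)(x^3 + 2x^2 + 4x + 4), pattern 3+2+1; mod 7: f = (x^2 + 6x + 6)(x^4 + 2x^3 + 6x^2 + 6x + 4), pattern 4+2; mod 17: f = (x^3 + 14x^2 + 4x + 1)(x^3 + 14x^2 + 4x + 10), pattern 3+3; mod 19: f = (x^2 + x + 10)(x^2 + 5x + 18)(x^2 + 7x + 18), pattern 2+2+2; mod 37: f = (x + 2)(x + 15)(x^2 + 19x + 15)(x^2 + 32x + 14), pattern 2+2+1+1; mod 41: f = (x + 18)(x + 23)(x + 38)(x^3 + 38x^2 + 4x + 6), pattern 3+1+1+1; mod 113: f = (x + 33)(x + 89)(x + 91)(x + 101)(x^2 + 19x + 83), pattern 2+1+1+1+1. No other pattern occurs in this range, so the set of observed cycle types is {6, 3+2+1, 4+2, 3+3, 2+2+2, 2+2+1+1, 3+1+1+1, 2+1+1+1+1}. The candidates containing elements of all these cycle types are (S_3 x S_3) : C_2 (6T13) of order 72, S_6 (6T16) of order 720; the others are excluded. The observed types are precisely the cycle types that occur in (S_3 x S_3) : C_2 (6T13) (apart from the identity). Each of the other remaining candidates has further cycle types, and by the Chebotarev density theorem the matching factorization patterns would occur for a proportion of primes equal to their share of the group: S_6 (6T16) additionally contains elements of type 5+1, 4+1+1 (234 of its 720 elements, about 32% of primes). None of the 29 primes tested shows any such pattern (for each of these groups the chance of that is below 10^-4), which rules them out. Hence G = (S_3 x S_3) : C_2 (6T13), of order 72.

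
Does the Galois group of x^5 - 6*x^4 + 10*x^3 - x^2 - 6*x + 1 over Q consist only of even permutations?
The polynomial is irreducible of degree 5 over Q. Its discriminant is 14641 = 121^2, a perfect square. A Galois group lies in the alternating group exactly when the discriminant is a square in Q, so the Galois group (C_5) is contained in A_5.

Yes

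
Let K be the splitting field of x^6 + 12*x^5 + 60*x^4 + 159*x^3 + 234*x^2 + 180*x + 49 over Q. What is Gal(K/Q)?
6T9: S_3 x S_3

The polynomial f is an irreducible sextic over Q, so G = Gal(f/Q) is one of the 16 transitive subgroups 6T1, ..., 6T16 of S_6. The discriminant of f is 871199469, which is not a perfect square, so G is not contained in A_6. The transitive groups of degree 6 not contained in A_6 are: C_6 (6T1, order 6), S_3 (6T2, order 6), D_6 (6T3, order 12), C_3 x S_3 (6T5, order 18), A_4 x C_2 (6T6, order 24), S_4 (6T8, order 24), S_3 x S_3 (6T9, order 36), S_4 x C_2 (6T11, order 48), (S_3 x S_3) : C_2 (6T13, order 72), PGL(2,5) (6T14, order 120), S_6 (6T16, order 720). By Dedekind's theorem, for a prime p not dividing disc(f) the degrees of the irreducible factors of f mod p form the cycle type of an element of G. Factoring f modulo the 16 such primes p <= 67 (skipping 3, 7, 29, which divide the discriminant), each new pattern first appears at: mod 2: f = (x^6 + x^3 + 1), pattern 6; mod 5: f = (x + 3)(x + 4)(x^2 + 2x + 4)(x^2 + 3x + 3), pattern 2+2+1+1; mod 13: f = (x + 4)(x + 7)(x + 8)(x^3 + 6x^2 + 12x + 12), pattern 3+1+1+1; mod 19: f = (x^2 + 6)(x^2 + 14x + 1)(x^2 + 17x + 5), pattern 2+2+2; mod 67: f = (x^3 + 6x^2 + 12x + 26)(x^3 + 6x^2 + 12x + 56), pattern 3+3. No other pattern occurs in this range, so the set of observed cycle types is {6, 2+2+1+1, 3+1+1+1, 2+2+2, 3+3}. The candidates containing elements of all these cycle types are S_3 x S_3 (6T9) of order 36, (S_3 x S_3) : C_2 (6T13) of order 72, S_6 (6T16) of order 720; the others are excluded. The observed types are precisely the cycle types that occur in S_3 x S_3 (6T9) (apart from the identity). Each of the other remaining candidates has further cycle types, and by the Chebotarev density theorem the matching factorization patterns would occur for a proportion of primes equal to their share of the group: (S_3 x S_3) : C_2 (6T13) additionally contains elements of type 4+2, 3+2+1, 2+1+1+1+1 (36 of its 72 elements, about 50% of primes); S_6 (6T16) additionally contains elements of type 5+1, 4+2, 4+1+1, 3+2+1, 2+1+1+1+1 (459 of its 720 elements, about 64% of primes). None of the 16 primes tested shows any such pattern (for each of these groups the chance of that is below 10^-4), which rules them out. Hence G = S_3 x S_3 (6T9), of order 36.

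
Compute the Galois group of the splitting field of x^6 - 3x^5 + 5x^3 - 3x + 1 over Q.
The polynomial f is an irreducible sextic over Q, so G = Gal(f/Q) is one of the 16 transitive subgroups 6T1, ..., 6T16 of S_6. The discriminant of f is -34992, which is not a perfect square, so G is not contained in A_6. The transitive groups of degree 6 not contained in A_6 are: C_6 (6T1, order 6), S_3 (6T2, order 6), D_6 (6T3, order 12), C_3 x S_3 (6T5, order 18), A_4 x C_2 (6T6, order 24), S_4 (6T8, order 24), S_3 x S_3 (6T9, order 36), S_4 x C_2 (6T11, order 48), (S_3 x S_3) : C_2 (6T13, order 72), PGL(2,5) (6T14, order 120), S_6 (6T16, order 720). By Dedekind's theorem, for a prime p not dividing disc(f) the degrees of the irreducible factors of f mod p form the cycle type of an element of G. Factoring f modulo the 23 such primes p <= 97 (skipping 2, 3, which divide the discriminant), each new pattern first appears at: mod 5: f = (x^2 + x + 1)(x^2 + 2x + 3)(x^2 + 4x + 2), pattern 2+2+2; mod 7: f = (x^3 + x^2 + 3x + 1)(x^3 + 3x^2 + x + 1), pattern 3+3; mod 31: f = (x + 3)(x + 7)(x + 9)(x + 21)(x + 23)(x + 27), pattern 1+1+1+1+1+1. No other pattern occurs in this range, so the set of observed cycle types is {2+2+2, 3+3, 1+1+1+1+1+1}. The candidates containing elements of all these cycle types are C_6 (6T1) of order 6, S_3 (6T2) of order 6, D_6 (6T3) of order 12, C_3 x S_3 (6T5) of order 18, A_4 x C_2 (6T6) of order 24, S_4 (6T8) of order 24, S_3 x S_3 (6T9) of order 36, S_4 x C_2 (6T11) of order 48, (S_3 x S_3) : C_2 (6T13) of order 72, PGL(2,5) (6T14) of order 120, S_6 (6T16) of order 720; the others are excluded. The observed types are precisely the cycle types that occur in S_3 (6T2). Each of the other remaining candidates has further cycle types, and by the Chebotarev density theorem the matching factorization patterns would occur for a proportion of primes equal to their share of the group: C_6 (6T1) additionally contains elements of type 6 (2 of its 6 elements, about 33% of primes); D_6 (6T3) additionally contains elements of type 6, 2+2+1+1 (5 of its 12 elements, about 42% of primes); C_3 x S_3 (6T5) additionally contains elements of type 6, 3+1+1+1 (10 of its 18 elements, about 56% of primes); A_4 x C_2 (6T6) additionally contains elements of type 6, 2+2+1+1, 2+1+1+1+1 (14 of its 24 elements, about 58% of primes); S_4 (6T8) additionally contains elements of type 4+1+1, 2+2+1+1 (9 of its 24 elements, about 38% of primes); S_3 x S_3 (6T9) additionally contains elements of type 6, 3+1+1+1, 2+2+1+1 (25 of its 36 elements, about 69% of primes); S_4 x C_2 (6T11) additionally contains elements of type 6, 4+2, 4+1+1, 2+2+1+1, 2+1+1+1+1 (32 of its 48 elements, about 67% of primes); (S_3 x S_3) : C_2 (6T13) additionally contains elements of type 6, 4+2, 3+2+1, 3+1+1+1, 2+2+1+1, 2+1+1+1+1 (61 of its 72 elements, about 85% of primes); PGL(2,5) (6T14) additionally contains elements of type 6, 5+1, 4+1+1, 2+2+1+1 (89 of its 120 elements, about 74% of primes); S_6 (6T16) additionally contains elements of type 6, 5+1, 4+2, 4+1+1, 3+2+1, 3+1+1+1, 2+2+1+1, 2+1+1+1+1 (664 of its 720 elements, about 92% of primes). None of the 23 primes tested shows any such pattern (for each of these groups the chance of that is below 10^-4), which rules them out. Hence G = S_3 (6T2), of order 6.

6T2: S_3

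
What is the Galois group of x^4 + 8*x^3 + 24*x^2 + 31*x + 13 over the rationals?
The polynomial is an irreducible quartic over Q and its discriminant is -283, which is not a perfect square, so the Galois group is not contained in A_4. The resolvent cubic y^3 - 24*y^2 + 196*y - 545 is irreducible over Q. An irreducible resolvent with non-square discriminant gives S_4.

S_4, the symmetric group on 4 letters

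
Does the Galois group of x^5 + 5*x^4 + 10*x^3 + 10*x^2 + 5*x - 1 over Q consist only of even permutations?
The polynomial is irreducible of degree 5 over Q. Its discriminant is 50000, which is not a perfect square. A Galois group lies in the alternating group exactly when the discriminant is a square in Q, so the Galois group (F_20) is not contained in A_5.

No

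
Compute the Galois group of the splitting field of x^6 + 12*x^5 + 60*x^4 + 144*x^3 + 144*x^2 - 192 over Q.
S_3 x S_3

The polynomial f is an irreducible sextic over Q, so G = Gal(f/Q) is one of the 16 transitive subgroups 6T1, ..., 6T16 of S_6. The discriminant of f is 5410421842378752, which is not a perfect square, so G is not contained in A_6. The transitive groups of degree 6 not contained in A_6 are: C_6 (6T1, order 6), S_3 (6T2, order 6), D_6 (6T3, order 12), C_3 x S_3 (6T5, order 18), A_4 x C_2 (6T6, order 24), S_4 (6T8, order 24), S_3 x S_3 (6T9, order 36), S_4 x C_2 (6T11, order 48), (S_3 x S_3) : C_2 (6T13, order 72), PGL(2,5) (6T14, order 120), S_6 (6T16, order 720). By Dedekind's theorem, for a prime p not dividing disc(f) the degrees of the irreducible factors of f mod p form the cycle type of an element of G. Factoring f modulo the 23 such primes p <= 97 (skipping 2, 3, which divide the discriminant), each new pattern first appears at: mod 5: f = (x^6 + 2x^5 + 4x^3 + 4x^2 + 3), pattern 6; mod 11: f = (x + 1)(x + 8)(x^2 + 5x + 7)(x^2 + 9x + 6), pattern 2+2+1+1; mod 13: f = (x + 1)(x + 6)(x + 12)(x^3 + 6x^2 + 12x + 6), pattern 3+1+1+1; mod 31: f = (x^2 + x + 13)(x^2 + 20x + 8)(x^2 + 22x + 22), pattern 2+2+2; mod 97: f = (x^3 + 6x^2 + 12x + 17)(x^3 + 6x^2 + 12x + 80), pattern 3+3. No other pattern occurs in this range, so the set of observed cycle types is {6, 2+2+1+1, 3+1+1+1, 2+2+2, 3+3}. The candidates containing elements of all these cycle types are S_3 x S_3 (6T9) of order 36, (S_3 x S_3) : C_2 (6T13) of order 72, S_6 (6T16) of order 720; the others are excluded. The observed types are precisely the cycle types that occur in S_3 x S_3 (6T9) (apart from the identity). Each of the other remaining candidates has further cycle types, and by the Chebotarev density theorem the matching factorization patterns would occur for a proportion of primes equal to their share of the group: (S_3 x S_3) : C_2 (6T13) additionally contains elements of type 4+2, 3+2+1, 2+1+1+1+1 (36 of its 72 elements, about 50% of primes); S_6 (6T16) additionally contains elements of type 5+1, 4+2, 4+1+1, 3+2+1, 2+1+1+1+1 (459 of its 720 elements, about 64% of primes). None of the 23 primes tested shows any such pattern (for each of these groups the chance of that is below 10^-4), which rules them out. Hence G = S_3 x S_3 (6T9), of order 36.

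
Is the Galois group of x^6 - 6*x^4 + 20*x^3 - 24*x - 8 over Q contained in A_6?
The polynomial is irreducible of degree 6 over Q. Its discriminant is -1253826625536, which is not a perfect square. A Galois group lies in the alternating group exactly when the discriminant is a square in Q, so the Galois group (A_4 x C_2) is not contained in A_6.

No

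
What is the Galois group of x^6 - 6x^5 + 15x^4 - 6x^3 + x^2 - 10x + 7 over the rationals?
S_6, the symmetric group on 6 letters

The polynomial f is an irreducible sextic over Q, so G = Gal(f/Q) is one of the 16 transitive subgroups 6T1, ..., 6T16 of S_6. The discriminant of f is -81459788992, which is not a perfect square, so G is not contained in A_6. The transitive groups of degree 6 not contained in A_6 are: C_6 (6T1, order 6), S_3 (6T2, order 6), D_6 (6T3, order 12), C_3 x S_3 (6T5, order 18), A_4 x C_2 (6T6, order 24), S_4 (6T8, order 24), S_3 x S_3 (6T9, order 36), S_4 x C_2 (6T11, order 48), (S_3 x S_3) : C_2 (6T13, order 72), PGL(2,5) (6T14, order 120), S_6 (6T16, order 720). By Dedekind's theorem, for a prime p not dividing disc(f) the degrees of the irreducible factors of f mod p form the cycle type of an element of G. Factoring f modulo the 3 such primes p <= 7 (skipping 2, which divides the discriminant), each new pattern first appears at: mod 3: f = (x^6 + x^2 + 2x + 1), pattern 6; mod 5: f = (x + 2)(x + 3)(x^4 + 4x^3 + 4x^2 + 2), pattern 4+1+1; mod 7: f = (x)(x^2 + 3x + 6)(x^3 + 5x^2 + x + 3), pattern 3+2+1. No other pattern occurs in this range, so the set of observed cycle types is {6, 4+1+1, 3+2+1}. Among the candidates above, the only group containing elements of all these cycle types is S_6 (6T16); every other candidate lacks at least one of them. Hence G = S_6 (6T16), of order 720.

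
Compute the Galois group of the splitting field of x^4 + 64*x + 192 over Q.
The polynomial is an irreducible quartic over Q and its discriminant is 1358954496 = 36864^2, a perfect square, so the Galois group is contained in A_4. The resolvent cubic y^3 - 768*y - 4096 is irreducible over Q. An irreducible resolvent with square discriminant gives A_4.

A_4 (order 12)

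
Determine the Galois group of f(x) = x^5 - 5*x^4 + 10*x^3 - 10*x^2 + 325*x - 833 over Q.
A_5 (order 60)

The polynomial f is an irreducible quintic over Q, so G = Gal(f/Q) is a transitive subgroup of S_5: one of C_5 (5T1, order 5), D_5 (5T2, order 10), F_20 (5T3, order 20), A_5 (5T4, order 60) or S_5 (5T5, order 120). The discriminant of f is 1073741824000000 = 32768000^2, a perfect square, so G is contained in A_5. The transitive groups of degree 5 contained in A_5 are: C_5 (5T1, order 5), D_5 (5T2, order 10), A_5 (5T4, order 60). By Dedekind's theorem, for a prime p not dividing disc(f) the degrees of the irreducible factors of f mod p form the cycle type of an element of G. Factoring f modulo the 2 such primes p <= 7 (skipping 2, 5, which divide the discriminant), each new pattern first appears at: mod 3: f = (x^5 + x^4 + x^3 + 2x^2 + x + 1), pattern 5; mod 7: f = (x)(x + 2)(x^3 + 3x + 5), pattern 3+1+1. No other pattern occurs in this range, so the set of observed cycle types is {5, 3+1+1}. Among the candidates above, the only group containing elements of all these cycle types is A_5 (5T4) — each of C_5 (5T1), D_5 (5T2) lacks at least one of them. Hence G = A_5 (5T4), of order 60.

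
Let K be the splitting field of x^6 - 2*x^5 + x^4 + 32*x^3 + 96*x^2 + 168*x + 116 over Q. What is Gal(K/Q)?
The polynomial f is an irreducible sextic over Q, so G = Gal(f/Q) is one of the 16 transitive subgroups 6T1, ..., 6T16 of S_6. The discriminant of f is -1080641454080000, which is not a perfect square, so G is not contained in A_6. The transitive groups of degree 6 not contained in A_6 are: C_6 (6T1, order 6), S_3 (6T2, order 6), D_6 (6T3, order 12), C_3 x S_3 (6T5, order 18), A_4 x C_2 (6T6, order 24), S_4 (6T8, order 24), S_3 x S_3 (6T9, order 36), S_4 x C_2 (6T11, order 48), (S_3 x S_3) : C_2 (6T13, order 72), PGL(2,5) (6T14, order 120), S_6 (6T16, order 720). By Dedekind's theorem, for a prime p not dividing disc(f) the degrees of the irreducible factors of f mod p form the cycle type of an element of G. Factoring f modulo the 22 such primes p <= 89 (skipping 2, 5, which divide the discriminant), each new pattern first appears at: mod 3: f = (x^3 + 2x + 2)(x^3 + x^2 + 2x + 1), pattern 3+3; mod 7: f = (x^2 + 2x + 2)(x^2 + 4x + 5)(x^2 + 6x + 6), pattern 2+2+2; mod 13: f = (x + 2)(x + 5)(x^4 + 4x^3 + 2x^2 + 4x + 9), pattern 4+1+1; mod 43: f = (x + 4)(x + 9)(x^2 + 8x + 32)(x^2 + 20x + 11), pattern 2+2+1+1. No other pattern occurs in this range, so the set of observed cycle types is {3+3, 2+2+2, 4+1+1, 2+2+1+1}. The candidates containing elements of all these cycle types are S_4 (6T8) of order 24, S_4 x C_2 (6T11) of order 48, PGL(2,5) (6T14) of order 120, S_6 (6T16) of order 720; the others are excluded. The observed types are precisely the cycle types that occur in S_4 (6T8) (apart from the identity). Each of the other remaining candidates has further cycle types, and by the Chebotarev density theorem the matching factorization patterns would occur for a proportion of primes equal to their share of the group: S_4 x C_2 (6T11) additionally contains elements of type 6, 4+2, 2+1+1+1+1 (17 of its 48 elements, about 35% of primes); PGL(2,5) (6T14) additionally contains elements of type 6, 5+1 (44 of its 120 elements, about 37% of primes); S_6 (6T16) additionally contains elements of type 6, 5+1, 4+2, 3+2+1, 3+1+1+1, 2+1+1+1+1 (529 of its 720 elements, about 73% of primes). None of the 22 primes tested shows any such pattern (for each of these groups the chance of that is below 10^-4), which rules them out. Hence G = S_4 (6T8), of order 24.

S_4, S_4(6c), the S_4-action on 6 points not in A_6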